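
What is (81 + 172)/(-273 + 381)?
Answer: 253/108 ≈ 2.3426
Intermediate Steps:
(81 + 172)/(-273 + 381) = 253/108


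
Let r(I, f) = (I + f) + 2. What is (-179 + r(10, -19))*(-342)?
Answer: 63612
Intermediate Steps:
r(I, f) = 2 + I + f
(-179 + r(10, -19))*(-342) = (-179 + (2 + 10 - 19))*(-342) = (-179 - 7)*(-342) = -186*(-342) = 63612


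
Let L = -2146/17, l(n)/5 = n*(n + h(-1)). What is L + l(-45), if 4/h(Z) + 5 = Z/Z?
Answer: 173804/17 ≈ 10224.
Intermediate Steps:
h(Z) = -1 (h(Z) = 4/(-5 + Z/Z) = 4/(-5 + 1) = 4/(-4) = 4*(-¼) = -1)
l(n) = 5*n*(-1 + n) (l(n) = 5*(n*(n - 1)) = 5*(n*(-1 + n)) = 5*n*(-1 + n))
L = -2146/17 ≈ -126.24
L + l(-45) = -2146/17 + 5*(-45)*(-1 - 45) = -2146/17 + 5*(-45)*(-46) = -2146/17 + 10350 = 173804/17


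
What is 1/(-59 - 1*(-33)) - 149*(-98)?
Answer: 379651/26 ≈ 14602.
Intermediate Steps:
1/(-59 - 1*(-33)) - 149*(-98) = 1/(-59 + 33) + 14602 = 1/(-26) + 14602 = -1/26 + 14602 = 379651/26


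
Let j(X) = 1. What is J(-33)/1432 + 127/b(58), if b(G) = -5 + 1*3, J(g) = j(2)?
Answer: -90931/1432 ≈ -63.499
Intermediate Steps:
J(g) = 1
b(G) = -2 (b(G) = -5 + 3 = -2)
J(-33)/1432 + 127/b(58) = 1/1432 + 127/(-2) = 1*(1/1432) + 127*(-1/2) = 1/1432 - 127/2 = -90931/1432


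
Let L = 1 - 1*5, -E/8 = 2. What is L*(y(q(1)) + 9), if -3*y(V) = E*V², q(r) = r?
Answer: -172/3 ≈ -57.333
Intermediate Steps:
E = -16 (E = -8*2 = -16)
y(V) = 16*V²/3 (y(V) = -(-16)*V²/3 = 16*V²/3)
L = -4 (L = 1 - 5 = -4)
L*(y(q(1)) + 9) = -4*((16/3)*1² + 9) = -4*((16/3)*1 + 9) = -4*(16/3 + 9) = -4*43/3 = -172/3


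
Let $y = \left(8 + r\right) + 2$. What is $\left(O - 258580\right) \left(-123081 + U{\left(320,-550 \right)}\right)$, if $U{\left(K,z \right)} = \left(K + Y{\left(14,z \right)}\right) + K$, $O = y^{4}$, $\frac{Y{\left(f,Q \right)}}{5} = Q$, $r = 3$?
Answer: $28796308629$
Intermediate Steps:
$Y{\left(f,Q \right)} = 5 Q$
$y = 13$ ($y = \left(8 + 3\right) + 2 = 11 + 2 = 13$)
$O = 28561$ ($O = 13^{4} = 28561$)
$U{\left(K,z \right)} = 2 K + 5 z$ ($U{\left(K,z \right)} = \left(K + 5 z\right) + K = 2 K + 5 z$)
$\left(O - 258580\right) \left(-123081 + U{\left(320,-550 \right)}\right) = \left(28561 - 258580\right) \left(-123081 + \left(2 \cdot 320 + 5 \left(-550\right)\right)\right) = - 230019 \left(-123081 + \left(640 - 2750\right)\right) = - 230019 \left(-123081 - 2110\right) = \left(-230019\right) \left(-125191\right) = 28796308629$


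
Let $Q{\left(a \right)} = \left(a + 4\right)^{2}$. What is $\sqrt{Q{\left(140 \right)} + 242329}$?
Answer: $\sqrt{263065} \approx 512.9$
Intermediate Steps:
$Q{\left(a \right)} = \left(4 + a\right)^{2}$
$\sqrt{Q{\left(140 \right)} + 242329} = \sqrt{\left(4 + 140\right)^{2} + 242329} = \sqrt{144^{2} + 242329} = \sqrt{20736 + 242329} = \sqrt{263065}$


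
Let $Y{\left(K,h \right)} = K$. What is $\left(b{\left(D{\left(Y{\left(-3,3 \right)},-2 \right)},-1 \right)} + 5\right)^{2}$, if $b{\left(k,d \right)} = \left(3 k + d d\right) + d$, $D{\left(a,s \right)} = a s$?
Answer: $529$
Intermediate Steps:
$b{\left(k,d \right)} = d + d^{2} + 3 k$ ($b{\left(k,d \right)} = \left(3 k + d^{2}\right) + d = \left(d^{2} + 3 k\right) + d = d + d^{2} + 3 k$)
$\left(b{\left(D{\left(Y{\left(-3,3 \right)},-2 \right)},-1 \right)} + 5\right)^{2} = \left(\left(-1 + \left(-1\right)^{2} + 3 \left(\left(-3\right) \left(-2\right)\right)\right) + 5\right)^{2} = \left(\left(-1 + 1 + 3 \cdot 6\right) + 5\right)^{2} = \left(\left(-1 + 1 + 18\right) + 5\right)^{2} = \left(18 + 5\right)^{2} = 23^{2} = 529$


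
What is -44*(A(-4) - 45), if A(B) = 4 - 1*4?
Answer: 1980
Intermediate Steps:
A(B) = 0 (A(B) = 4 - 4 = 0)
-44*(A(-4) - 45) = -44*(0 - 45) = -44*(-45) = 1980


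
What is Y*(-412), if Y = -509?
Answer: 209708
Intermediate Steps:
Y*(-412) = -509*(-412) = 209708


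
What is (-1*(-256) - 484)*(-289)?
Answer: 65892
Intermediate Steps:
(-1*(-256) - 484)*(-289) = (256 - 484)*(-289) = -228*(-289) = 65892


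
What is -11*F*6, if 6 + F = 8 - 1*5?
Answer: 198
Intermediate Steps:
F = -3 (F = -6 + (8 - 1*5) = -6 + (8 - 5) = -6 + 3 = -3)
-11*F*6 = -11*(-3)*6 = 33*6 = 198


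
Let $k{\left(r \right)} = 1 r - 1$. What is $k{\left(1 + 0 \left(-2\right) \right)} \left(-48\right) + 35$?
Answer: $35$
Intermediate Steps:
$k{\left(r \right)} = -1 + r$ ($k{\left(r \right)} = r - 1 = -1 + r$)
$k{\left(1 + 0 \left(-2\right) \right)} \left(-48\right) + 35 = \left(-1 + \left(1 + 0 \left(-2\right)\right)\right) \left(-48\right) + 35 = \left(-1 + \left(1 + 0\right)\right) \left(-48\right) + 35 = \left(-1 + 1\right) \left(-48\right) + 35 = 0 \left(-48\right) + 35 = 0 + 35 = 35$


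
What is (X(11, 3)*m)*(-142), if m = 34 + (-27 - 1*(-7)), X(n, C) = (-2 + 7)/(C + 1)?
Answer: -2485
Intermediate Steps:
X(n, C) = 5/(1 + C)
m = 14 (m = 34 + (-27 + 7) = 34 - 20 = 14)
(X(11, 3)*m)*(-142) = ((5/(1 + 3))*14)*(-142) = ((5/4)*14)*(-142) = (35/2)*(-142) = -2485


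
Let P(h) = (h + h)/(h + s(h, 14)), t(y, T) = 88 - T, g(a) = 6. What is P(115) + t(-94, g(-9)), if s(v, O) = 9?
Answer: 5199/62 ≈ 83.855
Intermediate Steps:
P(h) = 2*h/(9 + h) (P(h) = (h + h)/(h + 9) = (2*h)/(9 + h) = 2*h/(9 + h))
P(115) + t(-94, g(-9)) = 2*115/(9 + 115) + (88 - 1*6) = 2*115/124 + (88 - 6) = 2*115*(1/124) + 82 = 115/62 + 82 = 5199/62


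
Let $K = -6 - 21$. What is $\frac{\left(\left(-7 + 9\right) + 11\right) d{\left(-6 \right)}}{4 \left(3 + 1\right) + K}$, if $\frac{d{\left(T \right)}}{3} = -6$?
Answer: $\frac{234}{11} \approx 21.273$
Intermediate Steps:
$K = -27$ ($K = -6 - 21 = -27$)
$d{\left(T \right)} = -18$ ($d{\left(T \right)} = 3 \left(-6\right) = -18$)
$\frac{\left(\left(-7 + 9\right) + 11\right) d{\left(-6 \right)}}{4 \left(3 + 1\right) + K} = \frac{\left(\left(-7 + 9\right) + 11\right) \left(-18\right)}{4 \left(3 + 1\right) - 27} = \frac{\left(2 + 11\right) \left(-18\right)}{4 \cdot 4 - 27} = \frac{13 \left(-18\right)}{16 - 27} = - \frac{234}{-11} = \left(-234\right) \left(- \frac{1}{11}\right) = \frac{234}{11}$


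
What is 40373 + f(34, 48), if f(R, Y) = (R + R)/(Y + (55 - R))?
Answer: 2785805/69 ≈ 40374.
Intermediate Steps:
f(R, Y) = 2*R/(55 + Y - R) (f(R, Y) = (2*R)/(55 + Y - R) = 2*R/(55 + Y - R))
40373 + f(34, 48) = 40373 + 2*34/(55 + 48 - 1*34) = 40373 + 2*34/(55 + 48 - 34) = 40373 + 2*34/69 = 40373 + 2*34*(1/69) = 40373 + 68/69 = 2785805/69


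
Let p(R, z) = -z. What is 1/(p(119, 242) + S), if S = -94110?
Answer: -1/94352 ≈ -1.0599e-5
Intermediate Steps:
1/(p(119, 242) + S) = 1/(-1*242 - 94110) = 1/(-242 - 94110) = 1/(-94352) = -1/94352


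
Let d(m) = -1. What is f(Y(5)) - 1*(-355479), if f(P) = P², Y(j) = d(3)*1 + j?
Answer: 355495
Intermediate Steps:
Y(j) = -1 + j (Y(j) = -1*1 + j = -1 + j)
f(Y(5)) - 1*(-355479) = (-1 + 5)² - 1*(-355479) = 4² + 355479 = 16 + 355479 = 355495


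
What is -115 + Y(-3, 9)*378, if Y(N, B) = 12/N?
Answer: -1627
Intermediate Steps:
-115 + Y(-3, 9)*378 = -115 + (12/(-3))*378 = -115 + (12*(-⅓))*378 = -115 - 4*378 = -115 - 1512 = -1627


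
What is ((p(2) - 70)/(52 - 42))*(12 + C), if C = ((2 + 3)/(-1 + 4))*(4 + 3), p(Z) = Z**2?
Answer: -781/5 ≈ -156.20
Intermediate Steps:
C = 35/3 (C = (5/3)*7 = 35/3 ≈ 11.667)
((p(2) - 70)/(52 - 42))*(12 + C) = ((2**2 - 70)/(52 - 42))*(12 + 35/3) = ((4 - 70)/10)*(71/3) = -66*1/10*(71/3) = -33/5*71/3 = -781/5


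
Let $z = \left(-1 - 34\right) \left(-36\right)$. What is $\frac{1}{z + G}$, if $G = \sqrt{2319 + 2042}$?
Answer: $\frac{180}{226177} - \frac{\sqrt{89}}{226177} \approx 0.00075413$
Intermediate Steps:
$G = 7 \sqrt{89}$ ($G = \sqrt{4361} = 7 \sqrt{89} \approx 66.038$)
$z = 1260$ ($z = \left(-35\right) \left(-36\right) = 1260$)
$\frac{1}{z + G} = \frac{1}{1260 + 7 \sqrt{89}}$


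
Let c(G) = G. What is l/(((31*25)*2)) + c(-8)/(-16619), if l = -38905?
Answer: -4171289/166190 ≈ -25.100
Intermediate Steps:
l/(((31*25)*2)) + c(-8)/(-16619) = -38905/((31*25)*2) - 8/(-16619) = -38905/(775*2) - 8*(-1/16619) = -38905/1550 + 8/16619 = -38905*1/1550 + 8/16619 = -251/10 + 8/16619 = -4171289/166190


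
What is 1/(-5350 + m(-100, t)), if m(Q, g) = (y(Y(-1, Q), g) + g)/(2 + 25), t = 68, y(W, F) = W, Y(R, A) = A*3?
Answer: -27/144682 ≈ -0.00018662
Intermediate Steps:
Y(R, A) = 3*A
m(Q, g) = Q/9 + g/27 (m(Q, g) = (3*Q + g)/(2 + 25) = (g + 3*Q)/27 = (g + 3*Q)*(1/27) = Q/9 + g/27)
1/(-5350 + m(-100, t)) = 1/(-5350 + ((1/9)*(-100) + (1/27)*68)) = 1/(-5350 + (-100/9 + 68/27)) = 1/(-5350 - 232/27) = 1/(-144682/27) = -27/144682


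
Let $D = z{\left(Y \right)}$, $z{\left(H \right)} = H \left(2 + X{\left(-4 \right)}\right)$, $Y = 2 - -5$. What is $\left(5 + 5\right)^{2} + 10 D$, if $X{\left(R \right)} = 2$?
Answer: $380$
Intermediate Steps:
$Y = 7$ ($Y = 2 + 5 = 7$)
$z{\left(H \right)} = 4 H$ ($z{\left(H \right)} = H \left(2 + 2\right) = H 4 = 4 H$)
$D = 28$ ($D = 4 \cdot 7 = 28$)
$\left(5 + 5\right)^{2} + 10 D = \left(5 + 5\right)^{2} + 10 \cdot 28 = 10^{2} + 280 = 100 + 280 = 380$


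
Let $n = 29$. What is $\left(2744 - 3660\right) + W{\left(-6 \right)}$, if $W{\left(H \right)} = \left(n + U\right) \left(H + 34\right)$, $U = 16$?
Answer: $344$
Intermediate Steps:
$W{\left(H \right)} = 1530 + 45 H$ ($W{\left(H \right)} = \left(29 + 16\right) \left(H + 34\right) = 45 \left(34 + H\right) = 1530 + 45 H$)
$\left(2744 - 3660\right) + W{\left(-6 \right)} = \left(2744 - 3660\right) + \left(1530 + 45 \left(-6\right)\right) = -916 + \left(1530 - 270\right) = -916 + 1260 = 344$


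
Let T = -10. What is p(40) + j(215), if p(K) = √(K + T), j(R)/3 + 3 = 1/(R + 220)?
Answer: -1304/145 + √30 ≈ -3.5159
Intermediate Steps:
j(R) = -9 + 3/(220 + R) (j(R) = -9 + 3/(R + 220) = -9 + 3/(220 + R))
p(K) = √(-10 + K) (p(K) = √(K - 10) = √(-10 + K))
p(40) + j(215) = √(-10 + 40) + 3*(-659 - 3*215)/(220 + 215) = √30 + 3*(-659 - 645)/435 = √30 + 3*(1/435)*(-1304) = √30 - 1304/145 = -1304/145 + √30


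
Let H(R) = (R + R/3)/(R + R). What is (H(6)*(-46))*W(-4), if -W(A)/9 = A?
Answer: -1104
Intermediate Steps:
W(A) = -9*A
H(R) = 2/3 (H(R) = (R + R*(1/3))/((2*R)) = (R + R/3)*(1/(2*R)) = (4*R/3)*(1/(2*R)) = 2/3)
(H(6)*(-46))*W(-4) = ((2/3)*(-46))*(-9*(-4)) = -92/3*36 = -1104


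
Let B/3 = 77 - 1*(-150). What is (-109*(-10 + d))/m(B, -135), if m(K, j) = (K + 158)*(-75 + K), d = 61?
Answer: -1853/169478 ≈ -0.010934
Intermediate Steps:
B = 681 (B = 3*(77 - 1*(-150)) = 3*(77 + 150) = 3*227 = 681)
m(K, j) = (-75 + K)*(158 + K) (m(K, j) = (158 + K)*(-75 + K) = (-75 + K)*(158 + K))
(-109*(-10 + d))/m(B, -135) = (-109*(-10 + 61))/(-11850 + 681² + 83*681) = (-109*51)/(-11850 + 463761 + 56523) = -5559/508434 = -5559*1/508434 = -1853/169478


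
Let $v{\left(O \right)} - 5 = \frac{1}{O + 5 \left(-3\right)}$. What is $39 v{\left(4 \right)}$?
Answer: $\frac{2106}{11} \approx 191.45$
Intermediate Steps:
$v{\left(O \right)} = 5 + \frac{1}{-15 + O}$ ($v{\left(O \right)} = 5 + \frac{1}{O + 5 \left(-3\right)} = 5 + \frac{1}{O - 15} = 5 + \frac{1}{-15 + O}$)
$39 v{\left(4 \right)} = 39 \frac{-74 + 5 \cdot 4}{-15 + 4} = 39 \frac{-74 + 20}{-11} = 39 \left(\left(- \frac{1}{11}\right) \left(-54\right)\right) = 39 \cdot \frac{54}{11} = \frac{2106}{11}$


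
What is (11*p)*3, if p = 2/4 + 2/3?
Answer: 77/2 ≈ 38.500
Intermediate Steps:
p = 7/6 (p = 2*(1/4) + 2*(1/3) = 1/2 + 2/3 = 7/6 ≈ 1.1667)
(11*p)*3 = (11*(7/6))*3 = (77/6)*3 = 77/2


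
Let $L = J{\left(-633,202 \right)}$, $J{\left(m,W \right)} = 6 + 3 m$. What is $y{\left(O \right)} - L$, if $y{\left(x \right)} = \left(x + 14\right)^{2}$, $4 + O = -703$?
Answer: $482142$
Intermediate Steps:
$O = -707$ ($O = -4 - 703 = -707$)
$y{\left(x \right)} = \left(14 + x\right)^{2}$
$L = -1893$ ($L = 6 + 3 \left(-633\right) = 6 - 1899 = -1893$)
$y{\left(O \right)} - L = \left(14 - 707\right)^{2} - -1893 = \left(-693\right)^{2} + 1893 = 480249 + 1893 = 482142$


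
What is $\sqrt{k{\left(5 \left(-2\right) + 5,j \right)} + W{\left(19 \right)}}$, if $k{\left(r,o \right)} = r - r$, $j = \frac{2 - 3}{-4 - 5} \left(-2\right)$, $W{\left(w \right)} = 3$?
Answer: $\sqrt{3} \approx 1.732$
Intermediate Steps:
$j = - \frac{2}{9}$ ($j = - \frac{1}{-9} \left(-2\right) = \left(-1\right) \left(- \frac{1}{9}\right) \left(-2\right) = \frac{1}{9} \left(-2\right) = - \frac{2}{9} \approx -0.22222$)
$k{\left(r,o \right)} = 0$
$\sqrt{k{\left(5 \left(-2\right) + 5,j \right)} + W{\left(19 \right)}} = \sqrt{0 + 3} = \sqrt{3}$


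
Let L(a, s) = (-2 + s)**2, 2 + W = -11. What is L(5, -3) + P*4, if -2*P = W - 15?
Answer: 81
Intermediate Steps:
W = -13 (W = -2 - 11 = -13)
P = 14 (P = -(-13 - 15)/2 = -1/2*(-28) = 14)
L(5, -3) + P*4 = (-2 - 3)**2 + 14*4 = (-5)**2 + 56 = 25 + 56 = 81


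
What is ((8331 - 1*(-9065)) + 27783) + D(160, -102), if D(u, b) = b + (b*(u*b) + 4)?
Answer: 1709721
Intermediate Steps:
D(u, b) = 4 + b + u*b² (D(u, b) = b + (b*(b*u) + 4) = b + (u*b² + 4) = b + (4 + u*b²) = 4 + b + u*b²)
((8331 - 1*(-9065)) + 27783) + D(160, -102) = ((8331 - 1*(-9065)) + 27783) + (4 - 102 + 160*(-102)²) = ((8331 + 9065) + 27783) + (4 - 102 + 160*10404) = (17396 + 27783) + (4 - 102 + 1664640) = 45179 + 1664542 = 1709721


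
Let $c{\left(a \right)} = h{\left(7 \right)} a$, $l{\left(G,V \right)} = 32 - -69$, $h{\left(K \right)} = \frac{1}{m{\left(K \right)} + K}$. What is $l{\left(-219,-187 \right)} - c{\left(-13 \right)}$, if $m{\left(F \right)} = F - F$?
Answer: $\frac{720}{7} \approx 102.86$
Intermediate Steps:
$m{\left(F \right)} = 0$
$h{\left(K \right)} = \frac{1}{K}$ ($h{\left(K \right)} = \frac{1}{0 + K} = \frac{1}{K}$)
$l{\left(G,V \right)} = 101$ ($l{\left(G,V \right)} = 32 + 69 = 101$)
$c{\left(a \right)} = \frac{a}{7}$
$l{\left(-219,-187 \right)} - c{\left(-13 \right)} = 101 - \frac{1}{7} \left(-13\right) = 101 - - \frac{13}{7} = 101 + \frac{13}{7} = \frac{720}{7}$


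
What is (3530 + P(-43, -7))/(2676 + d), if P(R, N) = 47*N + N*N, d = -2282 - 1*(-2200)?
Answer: 1625/1297 ≈ 1.2529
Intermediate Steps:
d = -82 (d = -2282 + 2200 = -82)
P(R, N) = N² + 47*N (P(R, N) = 47*N + N² = N² + 47*N)
(3530 + P(-43, -7))/(2676 + d) = (3530 - 7*(47 - 7))/(2676 - 82) = (3530 - 7*40)/2594 = (3530 - 280)*(1/2594) = 3250*(1/2594) = 1625/1297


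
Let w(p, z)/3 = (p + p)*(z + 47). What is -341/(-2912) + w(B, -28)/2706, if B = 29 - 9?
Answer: 1260351/1313312 ≈ 0.95967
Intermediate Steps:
B = 20 (B = 29 - 1*9 = 29 - 9 = 20)
w(p, z) = 6*p*(47 + z) (w(p, z) = 3*((p + p)*(z + 47)) = 3*((2*p)*(47 + z)) = 3*(2*p*(47 + z)) = 6*p*(47 + z))
-341/(-2912) + w(B, -28)/2706 = -341/(-2912) + (6*20*(47 - 28))/2706 = -341*(-1/2912) + (6*20*19)*(1/2706) = 341/2912 + 2280*(1/2706) = 341/2912 + 380/451 = 1260351/1313312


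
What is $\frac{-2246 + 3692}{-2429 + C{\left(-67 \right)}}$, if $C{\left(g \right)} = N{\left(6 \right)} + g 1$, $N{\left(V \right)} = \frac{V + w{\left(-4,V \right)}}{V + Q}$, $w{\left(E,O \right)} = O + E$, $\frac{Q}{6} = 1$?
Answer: $- \frac{2169}{3743} \approx -0.57948$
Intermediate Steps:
$Q = 6$ ($Q = 6 \cdot 1 = 6$)
$w{\left(E,O \right)} = E + O$
$N{\left(V \right)} = \frac{-4 + 2 V}{6 + V}$ ($N{\left(V \right)} = \frac{V + \left(-4 + V\right)}{V + 6} = \frac{-4 + 2 V}{6 + V}$)
$C{\left(g \right)} = \frac{2}{3} + g$ ($C{\left(g \right)} = \frac{2 \left(-2 + 6\right)}{6 + 6} + g 1 = 2 \cdot \frac{1}{12} \cdot 4 + g = \frac{2}{3} + g$)
$\frac{-2246 + 3692}{-2429 + C{\left(-67 \right)}} = \frac{-2246 + 3692}{-2429 + \left(\frac{2}{3} - 67\right)} = \frac{1446}{-2429 - \frac{199}{3}} = \frac{1446}{- \frac{7486}{3}} = 1446 \left(- \frac{3}{7486}\right) = - \frac{2169}{3743}$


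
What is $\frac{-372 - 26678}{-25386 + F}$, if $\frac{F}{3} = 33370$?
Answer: $- \frac{13525}{37362} \approx -0.362$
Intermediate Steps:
$F = 100110$ ($F = 3 \cdot 33370 = 100110$)
$\frac{-372 - 26678}{-25386 + F} = \frac{-372 - 26678}{-25386 + 100110} = - \frac{27050}{74724} = \left(-27050\right) \frac{1}{74724} = - \frac{13525}{37362}$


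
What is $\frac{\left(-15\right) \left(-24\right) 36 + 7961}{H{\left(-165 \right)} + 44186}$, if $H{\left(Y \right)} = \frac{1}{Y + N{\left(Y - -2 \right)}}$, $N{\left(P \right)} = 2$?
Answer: $\frac{3410123}{7202317} \approx 0.47348$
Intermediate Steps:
$H{\left(Y \right)} = \frac{1}{2 + Y}$ ($H{\left(Y \right)} = \frac{1}{Y + 2} = \frac{1}{2 + Y}$)
$\frac{\left(-15\right) \left(-24\right) 36 + 7961}{H{\left(-165 \right)} + 44186} = \frac{\left(-15\right) \left(-24\right) 36 + 7961}{\frac{1}{2 - 165} + 44186} = \frac{360 \cdot 36 + 7961}{\frac{1}{-163} + 44186} = \frac{12960 + 7961}{- \frac{1}{163} + 44186} = \frac{20921}{\frac{7202317}{163}} = 20921 \cdot \frac{163}{7202317} = \frac{3410123}{7202317}$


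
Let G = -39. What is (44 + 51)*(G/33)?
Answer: -1235/11 ≈ -112.27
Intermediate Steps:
(44 + 51)*(G/33) = (44 + 51)*(-39/33) = 95*(-39*1/33) = 95*(-13/11) = -1235/11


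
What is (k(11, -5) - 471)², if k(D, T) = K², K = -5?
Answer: 198916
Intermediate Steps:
k(D, T) = 25 (k(D, T) = (-5)² = 25)
(k(11, -5) - 471)² = (25 - 471)² = (-446)² = 198916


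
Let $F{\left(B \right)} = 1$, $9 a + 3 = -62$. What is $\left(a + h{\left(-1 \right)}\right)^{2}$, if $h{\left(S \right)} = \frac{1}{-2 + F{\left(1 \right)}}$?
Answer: $\frac{5476}{81} \approx 67.605$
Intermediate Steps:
$a = - \frac{65}{9}$ ($a = - \frac{1}{3} + \frac{1}{9} \left(-62\right) = - \frac{1}{3} - \frac{62}{9} = - \frac{65}{9} \approx -7.2222$)
$h{\left(S \right)} = -1$ ($h{\left(S \right)} = \frac{1}{-2 + 1} = \frac{1}{-1} = -1$)
$\left(a + h{\left(-1 \right)}\right)^{2} = \left(- \frac{65}{9} - 1\right)^{2} = \left(- \frac{74}{9}\right)^{2} = \frac{5476}{81}$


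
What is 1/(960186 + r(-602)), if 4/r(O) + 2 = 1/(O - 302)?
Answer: 1809/1736972858 ≈ 1.0415e-6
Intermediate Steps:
r(O) = 4/(-2 + 1/(-302 + O)) (r(O) = 4/(-2 + 1/(O - 302)) = 4/(-2 + 1/(-302 + O)))
1/(960186 + r(-602)) = 1/(960186 + 4*(302 - 1*(-602))/(-605 + 2*(-602))) = 1/(960186 + 4*(302 + 602)/(-605 - 1204)) = 1/(960186 + 4*904/(-1809)) = 1/(960186 + 4*(-1/1809)*904) = 1/(960186 - 3616/1809) = 1/(1736972858/1809) = 1809/1736972858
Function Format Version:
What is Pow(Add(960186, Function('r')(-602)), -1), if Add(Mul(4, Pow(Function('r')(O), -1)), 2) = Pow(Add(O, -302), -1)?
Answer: Rational(1809, 1736972858) ≈ 1.0415e-6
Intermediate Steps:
Function('r')(O) = Mul(4, Pow(Add(-2, Pow(Add(-302, O), -1)), -1)) (Function('r')(O) = Mul(4, Pow(Add(-2, Pow(Add(O, -302), -1)), -1)) = Mul(4, Pow(Add(-2, Pow(Add(-302, O), -1)), -1)))
Pow(Add(960186, Function('r')(-602)), -1) = Pow(Add(960186, Mul(4, Pow(Add(-605, Mul(2, -602)), -1), Add(302, Mul(-1, -602)))), -1) = Pow(Add(960186, Mul(4, Pow(Add(-605, -1204), -1), Add(302, 602))), -1) = Pow(Add(960186, Mul(4, Pow(-1809, -1), 904)), -1) = Pow(Add(960186, Mul(4, Rational(-1, 1809), 904)), -1) = Pow(Add(960186, Rational(-3616, 1809)), -1) = Pow(Rational(1736972858, 1809), -1) = Rational(1809, 1736972858)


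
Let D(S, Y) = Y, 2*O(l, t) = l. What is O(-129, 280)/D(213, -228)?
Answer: 43/152 ≈ 0.28289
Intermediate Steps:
O(l, t) = l/2
O(-129, 280)/D(213, -228) = ((½)*(-129))/(-228) = -129/2*(-1/228) = 43/152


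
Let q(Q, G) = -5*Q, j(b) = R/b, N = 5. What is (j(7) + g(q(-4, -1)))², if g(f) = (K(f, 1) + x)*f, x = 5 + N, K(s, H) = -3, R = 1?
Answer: 962361/49 ≈ 19640.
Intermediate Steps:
x = 10 (x = 5 + 5 = 10)
j(b) = 1/b
g(f) = 7*f (g(f) = (-3 + 10)*f = 7*f)
(j(7) + g(q(-4, -1)))² = (1/7 + 7*(-5*(-4)))² = (⅐ + 7*20)² = (⅐ + 140)² = (981/7)² = 962361/49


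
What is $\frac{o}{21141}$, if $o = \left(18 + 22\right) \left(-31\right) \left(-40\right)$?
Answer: $\frac{49600}{21141} \approx 2.3462$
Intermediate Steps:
$o = 49600$ ($o = 40 \left(-31\right) \left(-40\right) = \left(-1240\right) \left(-40\right) = 49600$)
$\frac{o}{21141} = \frac{49600}{21141}$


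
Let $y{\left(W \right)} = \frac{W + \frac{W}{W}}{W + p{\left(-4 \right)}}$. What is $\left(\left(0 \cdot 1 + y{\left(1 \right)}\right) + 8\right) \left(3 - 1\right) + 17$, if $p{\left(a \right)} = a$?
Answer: $\frac{95}{3} \approx 31.667$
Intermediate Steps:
$y{\left(W \right)} = \frac{1 + W}{-4 + W}$ ($y{\left(W \right)} = \frac{W + \frac{W}{W}}{W - 4} = \frac{W + 1}{-4 + W} = \frac{1 + W}{-4 + W}$)
$\left(\left(0 \cdot 1 + y{\left(1 \right)}\right) + 8\right) \left(3 - 1\right) + 17 = \left(\left(0 \cdot 1 + \frac{1 + 1}{-4 + 1}\right) + 8\right) \left(3 - 1\right) + 17 = \left(\left(0 + \frac{1}{-3} \cdot 2\right) + 8\right) \left(3 - 1\right) + 17 = \left(\left(0 - \frac{2}{3}\right) + 8\right) 2 + 17 = \left(- \frac{2}{3} + 8\right) 2 + 17 = \frac{22}{3} \cdot 2 + 17 = \frac{44}{3} + 17 = \frac{95}{3}$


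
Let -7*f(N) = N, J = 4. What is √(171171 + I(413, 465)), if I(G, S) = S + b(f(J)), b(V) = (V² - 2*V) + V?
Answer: 4*√525638/7 ≈ 414.29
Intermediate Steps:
f(N) = -N/7
b(V) = V² - V
I(G, S) = 44/49 + S (I(G, S) = S + (-⅐*4)*(-1 - ⅐*4) = S - 4*(-1 - 4/7)/7 = S - 4/7*(-11/7) = S + 44/49 = 44/49 + S)
√(171171 + I(413, 465)) = √(171171 + (44/49 + 465)) = √(171171 + 22829/49) = √(8410208/49) = 4*√525638/7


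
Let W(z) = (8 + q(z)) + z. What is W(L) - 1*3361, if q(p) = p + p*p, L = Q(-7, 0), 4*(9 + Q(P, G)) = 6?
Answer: -13247/4 ≈ -3311.8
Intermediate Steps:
Q(P, G) = -15/2 (Q(P, G) = -9 + (1/4)*6 = -9 + 3/2 = -15/2)
L = -15/2 ≈ -7.5000
q(p) = p + p**2
W(z) = 8 + z + z*(1 + z) (W(z) = (8 + z*(1 + z)) + z = 8 + z + z*(1 + z))
W(L) - 1*3361 = (8 - 15/2 - 15*(1 - 15/2)/2) - 1*3361 = (8 - 15/2 - 15/2*(-13/2)) - 3361 = (8 - 15/2 + 195/4) - 3361 = 197/4 - 3361 = -13247/4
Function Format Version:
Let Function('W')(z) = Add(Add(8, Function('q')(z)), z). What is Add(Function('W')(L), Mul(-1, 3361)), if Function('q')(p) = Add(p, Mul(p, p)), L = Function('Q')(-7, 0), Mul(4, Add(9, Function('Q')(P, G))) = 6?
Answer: Rational(-13247, 4) ≈ -3311.8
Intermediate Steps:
Function('Q')(P, G) = Rational(-15, 2) (Function('Q')(P, G) = Add(-9, Mul(Rational(1, 4), 6)) = Add(-9, Rational(3, 2)) = Rational(-15, 2))
L = Rational(-15, 2) ≈ -7.5000
Function('q')(p) = Add(p, Pow(p, 2))
Function('W')(z) = Add(8, z, Mul(z, Add(1, z))) (Function('W')(z) = Add(Add(8, Mul(z, Add(1, z))), z) = Add(8, z, Mul(z, Add(1, z))))
Add(Function('W')(L), Mul(-1, 3361)) = Add(Add(8, Rational(-15, 2), Mul(Rational(-15, 2), Add(1, Rational(-15, 2)))), Mul(-1, 3361)) = Add(Add(8, Rational(-15, 2), Mul(Rational(-15, 2), Rational(-13, 2))), -3361) = Add(Add(8, Rational(-15, 2), Rational(195, 4)), -3361) = Add(Rational(197, 4), -3361) = Rational(-13247, 4)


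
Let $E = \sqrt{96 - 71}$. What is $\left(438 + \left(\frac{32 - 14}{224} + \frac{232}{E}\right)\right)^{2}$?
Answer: $\frac{73608573481}{313600} \approx 2.3472 \cdot 10^{5}$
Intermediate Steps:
$E = 5$ ($E = \sqrt{25} = 5$)
$\left(438 + \left(\frac{32 - 14}{224} + \frac{232}{E}\right)\right)^{2} = \left(438 + \left(\frac{32 - 14}{224} + \frac{232}{5}\right)\right)^{2} = \left(438 + \left(\left(32 - 14\right) \frac{1}{224} + 232 \cdot \frac{1}{5}\right)\right)^{2} = \left(438 + \left(18 \cdot \frac{1}{224} + \frac{232}{5}\right)\right)^{2} = \left(438 + \left(\frac{9}{112} + \frac{232}{5}\right)\right)^{2} = \left(438 + \frac{26029}{560}\right)^{2} = \left(\frac{271309}{560}\right)^{2} = \frac{73608573481}{313600}$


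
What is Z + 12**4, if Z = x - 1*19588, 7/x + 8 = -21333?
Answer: 24499461/21341 ≈ 1148.0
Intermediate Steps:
x = -7/21341 (x = 7/(-8 - 21333) = 7/(-21341) = 7*(-1/21341) = -7/21341 ≈ -0.00032801)
Z = -418027515/21341 (Z = -7/21341 - 1*19588 = -7/21341 - 19588 = -418027515/21341 ≈ -19588.)
Z + 12**4 = -418027515/21341 + 12**4 = -418027515/21341 + 20736 = 24499461/21341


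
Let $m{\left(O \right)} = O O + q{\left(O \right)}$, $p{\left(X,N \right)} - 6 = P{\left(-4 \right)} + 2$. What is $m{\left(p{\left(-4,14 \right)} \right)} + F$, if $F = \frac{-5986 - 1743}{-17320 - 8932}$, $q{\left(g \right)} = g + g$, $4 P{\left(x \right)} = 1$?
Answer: $\frac{8910655}{105008} \approx 84.857$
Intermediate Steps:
$P{\left(x \right)} = \frac{1}{4}$ ($P{\left(x \right)} = \frac{1}{4} \cdot 1 = \frac{1}{4}$)
$q{\left(g \right)} = 2 g$
$p{\left(X,N \right)} = \frac{33}{4}$ ($p{\left(X,N \right)} = 6 + \left(\frac{1}{4} + 2\right) = 6 + \frac{9}{4} = \frac{33}{4}$)
$m{\left(O \right)} = O^{2} + 2 O$ ($m{\left(O \right)} = O O + 2 O = O^{2} + 2 O$)
$F = \frac{7729}{26252}$ ($F = - \frac{7729}{-26252} = \left(-7729\right) \left(- \frac{1}{26252}\right) = \frac{7729}{26252} \approx 0.29442$)
$m{\left(p{\left(-4,14 \right)} \right)} + F = \frac{33 \left(2 + \frac{33}{4}\right)}{4} + \frac{7729}{26252} = \frac{33}{4} \cdot \frac{41}{4} + \frac{7729}{26252} = \frac{1353}{16} + \frac{7729}{26252} = \frac{8910655}{105008}$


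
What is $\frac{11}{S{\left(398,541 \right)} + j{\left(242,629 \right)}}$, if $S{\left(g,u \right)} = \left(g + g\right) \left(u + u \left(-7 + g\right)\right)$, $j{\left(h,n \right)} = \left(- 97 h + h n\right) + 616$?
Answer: $\frac{11}{168938672} \approx 6.5112 \cdot 10^{-8}$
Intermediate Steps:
$j{\left(h,n \right)} = 616 - 97 h + h n$
$S{\left(g,u \right)} = 2 g \left(u + u \left(-7 + g\right)\right)$
$\frac{11}{S{\left(398,541 \right)} + j{\left(242,629 \right)}} = \frac{11}{2 \cdot 398 \cdot 541 \left(-6 + 398\right) + \left(616 - 23474 + 242 \cdot 629\right)} = \frac{11}{2 \cdot 398 \cdot 541 \cdot 392 + \left(616 - 23474 + 152218\right)} = \frac{11}{168809312 + 129360} = \frac{11}{168938672}$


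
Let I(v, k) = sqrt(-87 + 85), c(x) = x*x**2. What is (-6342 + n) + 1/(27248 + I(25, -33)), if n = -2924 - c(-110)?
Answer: 490663021163326/371226753 - I*sqrt(2)/742453506 ≈ 1.3217e+6 - 1.9048e-9*I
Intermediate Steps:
c(x) = x**3
n = 1328076 (n = -2924 - 1*(-110)**3 = -2924 - 1*(-1331000) = -2924 + 1331000 = 1328076)
I(v, k) = I*sqrt(2) (I(v, k) = sqrt(-2) = I*sqrt(2))
(-6342 + n) + 1/(27248 + I(25, -33)) = (-6342 + 1328076) + 1/(27248 + I*sqrt(2)) = 1321734 + 1/(27248 + I*sqrt(2))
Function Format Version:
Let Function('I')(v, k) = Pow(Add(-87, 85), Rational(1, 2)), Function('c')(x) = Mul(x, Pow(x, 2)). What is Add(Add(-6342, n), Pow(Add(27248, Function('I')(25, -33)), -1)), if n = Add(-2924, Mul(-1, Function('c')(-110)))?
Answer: Add(Rational(490663021163326, 371226753), Mul(Rational(-1, 742453506), I, Pow(2, Rational(1, 2)))) ≈ Add(1.3217e+6, Mul(-1.9048e-9, I))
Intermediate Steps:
Function('c')(x) = Pow(x, 3)
n = 1328076 (n = Add(-2924, Mul(-1, Pow(-110, 3))) = Add(-2924, Mul(-1, -1331000)) = Add(-2924, 1331000) = 1328076)
Function('I')(v, k) = Mul(I, Pow(2, Rational(1, 2))) (Function('I')(v, k) = Pow(-2, Rational(1, 2)) = Mul(I, Pow(2, Rational(1, 2))))
Add(Add(-6342, n), Pow(Add(27248, Function('I')(25, -33)), -1)) = Add(Add(-6342, 1328076), Pow(Add(27248, Mul(I, Pow(2, Rational(1, 2)))), -1)) = Add(1321734, Pow(Add(27248, Mul(I, Pow(2, Rational(1, 2)))), -1))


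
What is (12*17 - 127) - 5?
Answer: 72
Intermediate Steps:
(12*17 - 127) - 5 = (204 - 127) - 5 = 77 - 5 = 72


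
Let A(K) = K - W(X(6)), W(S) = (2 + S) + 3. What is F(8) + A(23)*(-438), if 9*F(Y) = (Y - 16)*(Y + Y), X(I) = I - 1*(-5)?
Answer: -27722/9 ≈ -3080.2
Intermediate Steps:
X(I) = 5 + I (X(I) = I + 5 = 5 + I)
W(S) = 5 + S
F(Y) = 2*Y*(-16 + Y)/9 (F(Y) = ((Y - 16)*(Y + Y))/9 = ((-16 + Y)*(2*Y))/9 = (2*Y*(-16 + Y))/9 = 2*Y*(-16 + Y)/9)
A(K) = -16 + K (A(K) = K - (5 + (5 + 6)) = K - (5 + 11) = K - 1*16 = K - 16 = -16 + K)
F(8) + A(23)*(-438) = (2/9)*8*(-16 + 8) + (-16 + 23)*(-438) = (2/9)*8*(-8) + 7*(-438) = -128/9 - 3066 = -27722/9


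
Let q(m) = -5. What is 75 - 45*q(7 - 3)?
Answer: 300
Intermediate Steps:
75 - 45*q(7 - 3) = 75 - 45*(-5) = 75 + 225 = 300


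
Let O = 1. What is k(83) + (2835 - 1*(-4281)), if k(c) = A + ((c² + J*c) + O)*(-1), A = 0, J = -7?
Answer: 807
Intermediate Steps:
k(c) = -1 - c² + 7*c (k(c) = 0 + ((c² - 7*c) + 1)*(-1) = 0 + (1 + c² - 7*c)*(-1) = 0 + (-1 - c² + 7*c) = -1 - c² + 7*c)
k(83) + (2835 - 1*(-4281)) = (-1 - 1*83² + 7*83) + (2835 - 1*(-4281)) = (-1 - 1*6889 + 581) + (2835 + 4281) = (-1 - 6889 + 581) + 7116 = -6309 + 7116 = 807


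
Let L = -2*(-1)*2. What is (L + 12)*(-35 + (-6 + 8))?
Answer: -528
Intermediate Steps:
L = 4 (L = 2*2 = 4)
(L + 12)*(-35 + (-6 + 8)) = (4 + 12)*(-35 + (-6 + 8)) = 16*(-35 + 2) = 16*(-33) = -528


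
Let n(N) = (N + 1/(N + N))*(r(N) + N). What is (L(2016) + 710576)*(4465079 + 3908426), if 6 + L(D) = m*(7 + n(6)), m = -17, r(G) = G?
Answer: 5938573481050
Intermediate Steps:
n(N) = 2*N*(N + 1/(2*N)) (n(N) = (N + 1/(N + N))*(N + N) = (N + 1/(2*N))*(2*N) = 2*N*(N + 1/(2*N)))
L(D) = -1366 (L(D) = -6 - 17*(7 + (1 + 2*6²)) = -6 - 17*(7 + (1 + 2*36)) = -6 - 17*(7 + (1 + 72)) = -6 - 17*(7 + 73) = -6 - 17*80 = -6 - 1360 = -1366)
(L(2016) + 710576)*(4465079 + 3908426) = (-1366 + 710576)*(4465079 + 3908426) = 709210*8373505 = 5938573481050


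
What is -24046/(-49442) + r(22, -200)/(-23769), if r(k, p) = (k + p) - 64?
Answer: 291757169/587593449 ≈ 0.49653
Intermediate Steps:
r(k, p) = -64 + k + p
-24046/(-49442) + r(22, -200)/(-23769) = -24046/(-49442) + (-64 + 22 - 200)/(-23769) = -24046*(-1/49442) - 242*(-1/23769) = 12023/24721 + 242/23769 = 291757169/587593449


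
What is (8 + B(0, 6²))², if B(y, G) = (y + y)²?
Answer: 64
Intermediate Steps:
B(y, G) = 4*y² (B(y, G) = (2*y)² = 4*y²)
(8 + B(0, 6²))² = (8 + 4*0²)² = (8 + 4*0)² = (8 + 0)² = 8² = 64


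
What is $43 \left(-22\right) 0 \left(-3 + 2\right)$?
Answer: $0$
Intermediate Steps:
$43 \left(-22\right) 0 \left(-3 + 2\right) = - 946 \cdot 0 \left(-1\right) = \left(-946\right) 0 = 0$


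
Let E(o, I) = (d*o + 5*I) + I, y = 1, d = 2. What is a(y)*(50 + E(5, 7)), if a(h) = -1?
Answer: -102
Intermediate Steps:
E(o, I) = 2*o + 6*I (E(o, I) = (2*o + 5*I) + I = 2*o + 6*I)
a(y)*(50 + E(5, 7)) = -(50 + (2*5 + 6*7)) = -(50 + (10 + 42)) = -(50 + 52) = -1*102 = -102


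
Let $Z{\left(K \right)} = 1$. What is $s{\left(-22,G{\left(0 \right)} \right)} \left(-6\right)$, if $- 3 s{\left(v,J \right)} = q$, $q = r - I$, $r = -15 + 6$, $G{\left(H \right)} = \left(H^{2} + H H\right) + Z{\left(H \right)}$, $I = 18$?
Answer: $-54$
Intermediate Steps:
$G{\left(H \right)} = 1 + 2 H^{2}$ ($G{\left(H \right)} = \left(H^{2} + H H\right) + 1 = \left(H^{2} + H^{2}\right) + 1 = 2 H^{2} + 1 = 1 + 2 H^{2}$)
$r = -9$
$q = -27$ ($q = -9 - 18 = -27$)
$s{\left(v,J \right)} = 9$ ($s{\left(v,J \right)} = \left(- \frac{1}{3}\right) \left(-27\right) = 9$)
$s{\left(-22,G{\left(0 \right)} \right)} \left(-6\right) = 9 \left(-6\right) = -54$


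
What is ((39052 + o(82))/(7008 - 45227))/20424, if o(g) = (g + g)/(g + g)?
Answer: -39053/780584856 ≈ -5.0030e-5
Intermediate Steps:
o(g) = 1 (o(g) = (2*g)/((2*g)) = (2*g)*(1/(2*g)) = 1)
((39052 + o(82))/(7008 - 45227))/20424 = ((39052 + 1)/(7008 - 45227))/20424 = (39053/(-38219))*(1/20424) = (39053*(-1/38219))*(1/20424) = -39053/38219*1/20424 = -39053/780584856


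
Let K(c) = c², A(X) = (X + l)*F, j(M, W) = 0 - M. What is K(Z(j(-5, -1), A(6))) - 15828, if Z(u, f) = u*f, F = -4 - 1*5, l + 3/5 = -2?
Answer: 7581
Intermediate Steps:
l = -13/5 (l = -⅗ - 2 = -13/5 ≈ -2.6000)
j(M, W) = -M
F = -9 (F = -4 - 5 = -9)
A(X) = 117/5 - 9*X (A(X) = (X - 13/5)*(-9) = (-13/5 + X)*(-9) = 117/5 - 9*X)
Z(u, f) = f*u
K(Z(j(-5, -1), A(6))) - 15828 = ((117/5 - 9*6)*(-1*(-5)))² - 15828 = ((117/5 - 54)*5)² - 15828 = (-153/5*5)² - 15828 = (-153)² - 15828 = 23409 - 15828 = 7581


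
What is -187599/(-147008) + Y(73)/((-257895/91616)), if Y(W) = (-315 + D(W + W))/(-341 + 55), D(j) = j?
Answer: 444645433123/417038909760 ≈ 1.0662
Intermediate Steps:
Y(W) = 315/286 - W/143 (Y(W) = (-315 + (W + W))/(-341 + 55) = (-315 + 2*W)/(-286) = (-315 + 2*W)*(-1/286) = 315/286 - W/143)
-187599/(-147008) + Y(73)/((-257895/91616)) = -187599/(-147008) + (315/286 - 1/143*73)/((-257895/91616)) = -187599*(-1/147008) + (315/286 - 73/143)/((-257895*1/91616)) = 187599/147008 + 13/(22*(-257895/91616)) = 187599/147008 + (13/22)*(-91616/257895) = 187599/147008 - 595504/2836845 = 444645433123/417038909760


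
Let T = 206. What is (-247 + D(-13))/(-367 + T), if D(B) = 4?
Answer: 243/161 ≈ 1.5093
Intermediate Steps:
(-247 + D(-13))/(-367 + T) = (-247 + 4)/(-367 + 206) = -243/(-161) = -243*(-1/161) = 243/161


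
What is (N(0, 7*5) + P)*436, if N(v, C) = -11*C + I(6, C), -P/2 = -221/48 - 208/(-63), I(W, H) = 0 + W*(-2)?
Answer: -21666475/126 ≈ -1.7196e+5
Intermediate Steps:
I(W, H) = -2*W (I(W, H) = 0 - 2*W = -2*W)
P = 1313/504 (P = -2*(-221/48 - 208/(-63)) = -2*(-221*1/48 - 208*(-1/63)) = -2*(-221/48 + 208/63) = -2*(-1313/1008) = 1313/504 ≈ 2.6052)
N(v, C) = -12 - 11*C (N(v, C) = -11*C - 2*6 = -11*C - 12 = -12 - 11*C)
(N(0, 7*5) + P)*436 = ((-12 - 77*5) + 1313/504)*436 = ((-12 - 11*35) + 1313/504)*436 = ((-12 - 385) + 1313/504)*436 = (-397 + 1313/504)*436 = -198775/504*436 = -21666475/126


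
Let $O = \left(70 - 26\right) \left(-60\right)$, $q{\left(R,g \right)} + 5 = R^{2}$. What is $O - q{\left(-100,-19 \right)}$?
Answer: $-12635$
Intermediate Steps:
$q{\left(R,g \right)} = -5 + R^{2}$
$O = -2640$ ($O = 44 \left(-60\right) = -2640$)
$O - q{\left(-100,-19 \right)} = -2640 - \left(-5 + \left(-100\right)^{2}\right) = -2640 - \left(-5 + 10000\right) = -2640 - 9995 = -12635$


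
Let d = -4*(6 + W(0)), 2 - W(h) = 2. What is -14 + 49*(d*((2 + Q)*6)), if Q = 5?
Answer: -49406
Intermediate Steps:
W(h) = 0 (W(h) = 2 - 1*2 = 2 - 2 = 0)
d = -24 (d = -4*(6 + 0) = -4*6 = -24)
-14 + 49*(d*((2 + Q)*6)) = -14 + 49*(-24*(2 + 5)*6) = -14 + 49*(-168*6) = -14 + 49*(-24*42) = -14 + 49*(-1008) = -14 - 49392 = -49406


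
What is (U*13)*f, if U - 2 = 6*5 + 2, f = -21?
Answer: -9282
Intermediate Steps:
U = 34 (U = 2 + (6*5 + 2) = 2 + (30 + 2) = 2 + 32 = 34)
(U*13)*f = (34*13)*(-21) = 442*(-21) = -9282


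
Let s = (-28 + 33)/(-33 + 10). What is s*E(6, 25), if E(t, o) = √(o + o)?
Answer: -25*√2/23 ≈ -1.5372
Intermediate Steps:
E(t, o) = √2*√o (E(t, o) = √(2*o) = √2*√o)
s = -5/23 (s = 5/(-23) = 5*(-1/23) = -5/23 ≈ -0.21739)
s*E(6, 25) = -5*√2*√25/23 = -5*√2*5/23 = -25*√2/23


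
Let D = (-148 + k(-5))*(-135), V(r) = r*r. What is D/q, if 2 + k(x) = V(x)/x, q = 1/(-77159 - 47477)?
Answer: -2608008300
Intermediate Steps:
V(r) = r²
q = -1/124636 (q = 1/(-124636) = -1/124636 ≈ -8.0234e-6)
k(x) = -2 + x (k(x) = -2 + x²/x = -2 + x)
D = 20925 (D = (-148 + (-2 - 5))*(-135) = (-148 - 7)*(-135) = -155*(-135) = 20925)
D/q = 20925/(-1/124636) = 20925*(-124636) = -2608008300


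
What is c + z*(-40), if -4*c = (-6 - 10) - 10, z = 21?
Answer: -1667/2 ≈ -833.50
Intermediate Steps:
c = 13/2 (c = -((-6 - 10) - 10)/4 = -(-16 - 10)/4 = -¼*(-26) = 13/2 ≈ 6.5000)
c + z*(-40) = 13/2 + 21*(-40) = 13/2 - 840 = -1667/2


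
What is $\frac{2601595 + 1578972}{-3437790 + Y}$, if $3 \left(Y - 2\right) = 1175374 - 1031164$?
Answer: $- \frac{4180567}{3389718} \approx -1.2333$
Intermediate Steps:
$Y = 48072$ ($Y = 2 + \frac{1175374 - 1031164}{3} = 2 + \frac{1}{3} \cdot 144210 = 2 + 48070 = 48072$)
$\frac{2601595 + 1578972}{-3437790 + Y} = \frac{2601595 + 1578972}{-3437790 + 48072} = \frac{4180567}{-3389718} = 4180567 \left(- \frac{1}{3389718}\right) = - \frac{4180567}{3389718}$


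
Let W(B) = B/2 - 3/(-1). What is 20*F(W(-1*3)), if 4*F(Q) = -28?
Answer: -140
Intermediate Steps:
W(B) = 3 + B/2 (W(B) = B*(½) - 3*(-1) = B/2 + 3 = 3 + B/2)
F(Q) = -7 (F(Q) = (¼)*(-28) = -7)
20*F(W(-1*3)) = 20*(-7) = -140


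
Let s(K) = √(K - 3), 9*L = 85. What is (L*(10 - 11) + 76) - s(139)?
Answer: 599/9 - 2*√34 ≈ 54.894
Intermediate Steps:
L = 85/9 (L = (⅑)*85 = 85/9 ≈ 9.4444)
s(K) = √(-3 + K)
(L*(10 - 11) + 76) - s(139) = (85*(10 - 11)/9 + 76) - √(-3 + 139) = ((85/9)*(-1) + 76) - √136 = (-85/9 + 76) - 2*√34 = 599/9 - 2*√34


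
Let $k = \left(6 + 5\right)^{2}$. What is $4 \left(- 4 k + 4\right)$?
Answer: $-1920$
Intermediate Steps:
$k = 121$ ($k = 11^{2} = 121$)
$4 \left(- 4 k + 4\right) = 4 \left(\left(-4\right) 121 + 4\right) = 4 \left(-484 + 4\right) = 4 \left(-480\right) = -1920$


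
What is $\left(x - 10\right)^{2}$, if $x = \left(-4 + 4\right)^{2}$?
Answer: $100$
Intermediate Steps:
$x = 0$ ($x = 0^{2} = 0$)
$\left(x - 10\right)^{2} = \left(0 - 10\right)^{2} = \left(-10\right)^{2} = 100$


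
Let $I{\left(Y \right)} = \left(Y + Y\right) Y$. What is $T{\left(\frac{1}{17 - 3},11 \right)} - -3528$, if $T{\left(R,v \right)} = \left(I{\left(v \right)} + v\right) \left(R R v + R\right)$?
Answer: $\frac{697813}{196} \approx 3560.3$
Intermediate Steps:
$I{\left(Y \right)} = 2 Y^{2}$ ($I{\left(Y \right)} = 2 Y Y = 2 Y^{2}$)
$T{\left(R,v \right)} = \left(R + v R^{2}\right) \left(v + 2 v^{2}\right)$ ($T{\left(R,v \right)} = \left(2 v^{2} + v\right) \left(R R v + R\right) = \left(v + 2 v^{2}\right) \left(R^{2} v + R\right) = \left(v + 2 v^{2}\right) \left(v R^{2} + R\right) = \left(v + 2 v^{2}\right) \left(R + v R^{2}\right) = \left(R + v R^{2}\right) \left(v + 2 v^{2}\right)$)
$T{\left(\frac{1}{17 - 3},11 \right)} - -3528 = \frac{1}{17 - 3} \cdot 11 \left(1 + 2 \cdot 11 + \frac{1}{17 - 3} \cdot 11 + \frac{2 \cdot 11^{2}}{17 - 3}\right) - -3528 = \frac{1}{14} \cdot 11 \left(1 + 22 + \frac{1}{14} \cdot 11 + 2 \cdot \frac{1}{14} \cdot 121\right) + 3528 = \frac{1}{14} \cdot 11 \left(1 + 22 + \frac{11}{14} + \frac{121}{7}\right) + 3528 = \frac{1}{14} \cdot 11 \cdot \frac{575}{14} + 3528 = \frac{6325}{196} + 3528 = \frac{697813}{196}$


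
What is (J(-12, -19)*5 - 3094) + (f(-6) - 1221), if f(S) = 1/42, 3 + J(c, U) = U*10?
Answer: -221759/42 ≈ -5280.0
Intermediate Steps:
J(c, U) = -3 + 10*U (J(c, U) = -3 + U*10 = -3 + 10*U)
f(S) = 1/42
(J(-12, -19)*5 - 3094) + (f(-6) - 1221) = ((-3 + 10*(-19))*5 - 3094) + (1/42 - 1221) = ((-3 - 190)*5 - 3094) - 51281/42 = (-193*5 - 3094) - 51281/42 = (-965 - 3094) - 51281/42 = -4059 - 51281/42 = -221759/42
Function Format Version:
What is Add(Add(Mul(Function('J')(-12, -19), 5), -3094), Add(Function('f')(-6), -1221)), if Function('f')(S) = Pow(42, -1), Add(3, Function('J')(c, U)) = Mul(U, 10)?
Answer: Rational(-221759, 42) ≈ -5280.0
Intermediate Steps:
Function('J')(c, U) = Add(-3, Mul(10, U)) (Function('J')(c, U) = Add(-3, Mul(U, 10)) = Add(-3, Mul(10, U)))
Function('f')(S) = Rational(1, 42)
Add(Add(Mul(Function('J')(-12, -19), 5), -3094), Add(Function('f')(-6), -1221)) = Add(Add(Mul(Add(-3, Mul(10, -19)), 5), -3094), Add(Rational(1, 42), -1221)) = Add(Add(Mul(Add(-3, -190), 5), -3094), Rational(-51281, 42)) = Add(Add(Mul(-193, 5), -3094), Rational(-51281, 42)) = Add(Add(-965, -3094), Rational(-51281, 42)) = Add(-4059, Rational(-51281, 42)) = Rational(-221759, 42)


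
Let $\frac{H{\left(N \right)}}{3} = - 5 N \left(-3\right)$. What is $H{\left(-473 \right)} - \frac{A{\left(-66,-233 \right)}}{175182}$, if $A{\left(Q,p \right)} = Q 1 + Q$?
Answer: $- \frac{621458123}{29197} \approx -21285.0$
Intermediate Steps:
$A{\left(Q,p \right)} = 2 Q$ ($A{\left(Q,p \right)} = Q + Q = 2 Q$)
$H{\left(N \right)} = 45 N$ ($H{\left(N \right)} = 3 - 5 N \left(-3\right) = 3 \cdot 15 N = 45 N$)
$H{\left(-473 \right)} - \frac{A{\left(-66,-233 \right)}}{175182} = 45 \left(-473\right) - \frac{2 \left(-66\right)}{175182} = -21285 - \left(-132\right) \frac{1}{175182} = -21285 - - \frac{22}{29197} = -21285 + \frac{22}{29197} = - \frac{621458123}{29197}$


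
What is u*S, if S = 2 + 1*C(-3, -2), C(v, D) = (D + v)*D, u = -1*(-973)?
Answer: 11676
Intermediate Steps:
u = 973
C(v, D) = D*(D + v)
S = 12 (S = 2 + 1*(-2*(-2 - 3)) = 2 + 1*(-2*(-5)) = 2 + 1*10 = 2 + 10 = 12)
u*S = 973*12 = 11676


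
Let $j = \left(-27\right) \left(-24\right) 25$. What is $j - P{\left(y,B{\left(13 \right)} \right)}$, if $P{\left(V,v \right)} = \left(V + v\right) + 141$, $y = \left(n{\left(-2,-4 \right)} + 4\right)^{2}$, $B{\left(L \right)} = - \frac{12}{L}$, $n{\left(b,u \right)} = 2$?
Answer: $\frac{208311}{13} \approx 16024.0$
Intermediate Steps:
$y = 36$ ($y = \left(2 + 4\right)^{2} = 6^{2} = 36$)
$j = 16200$ ($j = 648 \cdot 25 = 16200$)
$P{\left(V,v \right)} = 141 + V + v$
$j - P{\left(y,B{\left(13 \right)} \right)} = 16200 - \left(141 + 36 - \frac{12}{13}\right) = 16200 - \frac{2289}{13} = \frac{208311}{13}$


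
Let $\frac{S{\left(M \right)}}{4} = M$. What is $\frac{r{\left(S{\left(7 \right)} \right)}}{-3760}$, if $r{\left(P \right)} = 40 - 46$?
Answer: $\frac{3}{1880} \approx 0.0015957$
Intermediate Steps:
$S{\left(M \right)} = 4 M$
$r{\left(P \right)} = -6$ ($r{\left(P \right)} = 40 - 46 = -6$)
$\frac{r{\left(S{\left(7 \right)} \right)}}{-3760} = - \frac{6}{-3760} = \left(-6\right) \left(- \frac{1}{3760}\right) = \frac{3}{1880}$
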